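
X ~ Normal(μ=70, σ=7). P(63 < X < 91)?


z₁=(63-70)/7=-1.0, z₂=(91-70)/7=3.0
P = Φ(3.0) - Φ(-1.0) = 0.998650 - 0.158655 = 0.839995 ≈ 0.8400

P(63 < X < 91) ≈ 0.8400


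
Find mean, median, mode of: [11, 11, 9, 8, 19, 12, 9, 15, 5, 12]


Sorted: [5, 8, 9, 9, 11, 11, 12, 12, 15, 19]
Mean = 111/10
Median = 11
Freq: {11: 2, 9: 2, 8: 1, 19: 1, 12: 2, 15: 1, 5: 1}
Mode: [9, 11, 12]

Mean=111/10, Median=11, Mode=[9, 11, 12]


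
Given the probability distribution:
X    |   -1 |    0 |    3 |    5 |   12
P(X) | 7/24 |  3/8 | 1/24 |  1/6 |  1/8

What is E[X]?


E[X] = Σ x·P(X=x)
= (-1)×(7/24) + (0)×(3/8) + (3)×(1/24) + (5)×(1/6) + (12)×(1/8)
= 13/6

E[X] = 13/6


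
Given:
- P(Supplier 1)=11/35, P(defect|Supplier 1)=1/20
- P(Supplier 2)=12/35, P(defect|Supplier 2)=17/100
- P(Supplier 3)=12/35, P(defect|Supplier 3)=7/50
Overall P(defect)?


P(B) = Σ P(B|Aᵢ)×P(Aᵢ)
  1/20×11/35 = 11/700
  17/100×12/35 = 51/875
  7/50×12/35 = 6/125
Sum = 61/500

P(defect) = 61/500 ≈ 12.20%


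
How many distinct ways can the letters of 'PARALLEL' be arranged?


Letters: 8, freq: {'P': 1, 'A': 2, 'R': 1, 'L': 3, 'E': 1}
8!/(1!×2!×1!×3!×1!) = 40320/12 = 3360

3360


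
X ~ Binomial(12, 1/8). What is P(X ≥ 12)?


P(X ≥ 12) = Σ P(X=i) for i=12..12
P(X=12) = 1/68719476736
Sum = 1/68719476736

P(X ≥ 12) = 1/68719476736 ≈ 0.00%


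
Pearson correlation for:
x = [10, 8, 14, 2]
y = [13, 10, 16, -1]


n=4, Σx=34, Σy=38, Σxy=432, Σx²=364, Σy²=526
r = (4×432 - 34×38)/√((4×364 - 34²)(4×526 - 38²))
= 436/√(300×660) = 436/√198000 ≈ 436/444.9719 ≈ 0.9798

r ≈ 0.9798


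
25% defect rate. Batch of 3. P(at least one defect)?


P(all good) = (3/4)^3 = 27/64
P(≥1 defect) = 37/64

P = 37/64 ≈ 57.81%


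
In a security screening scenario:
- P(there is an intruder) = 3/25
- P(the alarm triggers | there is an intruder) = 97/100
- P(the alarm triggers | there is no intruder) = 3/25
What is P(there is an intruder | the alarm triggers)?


Using Bayes' theorem:
P(A|B) = P(B|A)·P(A) / P(B)

P(the alarm triggers) = 97/100 × 3/25 + 3/25 × 22/25
= 291/2500 + 66/625 = 111/500

P(there is an intruder|the alarm triggers) = (291/2500) / (111/500) = 97/185

P(there is an intruder|the alarm triggers) = 97/185 ≈ 52.43%


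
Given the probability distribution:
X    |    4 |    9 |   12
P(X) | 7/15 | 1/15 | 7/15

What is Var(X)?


E[X] = 121/15
E[X²] = 1201/15
Var(X) = E[X²] - (E[X])² = 1201/15 - 14641/225 = 3374/225

Var(X) = 3374/225 ≈ 14.9956


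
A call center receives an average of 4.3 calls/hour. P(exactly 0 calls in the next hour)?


Poisson(λ=4.3): P(X=0) = e^(-λ)×λ^k/k!
= e^(-4.3) × 4.3^0 / 0!
≈ 0.01356855901 × 1 / 1 ≈ 0.013569

P(X=0) ≈ 0.013569 ≈ 1.36%


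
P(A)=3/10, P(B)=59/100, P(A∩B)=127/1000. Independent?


P(A)×P(B) = 177/1000
P(A∩B) = 127/1000
Not equal → NOT independent

No, not independent


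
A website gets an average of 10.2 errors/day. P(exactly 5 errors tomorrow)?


Poisson(λ=10.2): P(X=5) = e^(-λ)×λ^k/k!
= e^(-10.2) × 10.2^5 / 5!
≈ 3.717031868e-05 × 110408.08032 / 120 ≈ 0.034199

P(X=5) ≈ 0.034199 ≈ 3.42%


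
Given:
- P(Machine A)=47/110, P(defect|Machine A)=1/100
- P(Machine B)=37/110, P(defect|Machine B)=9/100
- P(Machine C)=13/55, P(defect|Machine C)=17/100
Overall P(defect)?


P(B) = Σ P(B|Aᵢ)×P(Aᵢ)
  1/100×47/110 = 47/11000
  9/100×37/110 = 333/11000
  17/100×13/55 = 221/5500
Sum = 411/5500

P(defect) = 411/5500 ≈ 7.47%


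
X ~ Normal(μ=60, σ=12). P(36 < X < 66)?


z₁=(36-60)/12=-2.0, z₂=(66-60)/12=0.5
P = Φ(0.5) - Φ(-2.0) = 0.691462 - 0.022750 = 0.668712 ≈ 0.6687

P(36 < X < 66) ≈ 0.6687


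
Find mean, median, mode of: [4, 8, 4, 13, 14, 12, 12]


Sorted: [4, 4, 8, 12, 12, 13, 14]
Mean = 67/7
Median = 12
Freq: {4: 2, 8: 1, 13: 1, 14: 1, 12: 2}
Mode: [4, 12]

Mean=67/7, Median=12, Mode=[4, 12]


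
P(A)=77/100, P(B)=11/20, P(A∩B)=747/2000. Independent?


P(A)×P(B) = 847/2000
P(A∩B) = 747/2000
Not equal → NOT independent

No, not independent


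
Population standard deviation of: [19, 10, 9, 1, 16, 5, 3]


Mean = 63/7 = 9
  (19-9)²=100
  (10-9)²=1
  (9-9)²=0
  (1-9)²=64
  (16-9)²=49
  (5-9)²=16
  (3-9)²=36
Σ(x-μ)² = 266
σ² = 266/7 = 38

σ = √(38) ≈ 6.1644


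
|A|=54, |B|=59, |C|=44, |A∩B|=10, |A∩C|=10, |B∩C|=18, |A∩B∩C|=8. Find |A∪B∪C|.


|A∪B∪C| = 54+59+44-10-10-18+8 = 127

|A∪B∪C| = 127


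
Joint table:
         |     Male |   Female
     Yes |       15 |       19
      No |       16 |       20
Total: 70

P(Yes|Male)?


P(Yes|Male) = 15/(15+16) = 15/31

P = 15/31 ≈ 48.39%


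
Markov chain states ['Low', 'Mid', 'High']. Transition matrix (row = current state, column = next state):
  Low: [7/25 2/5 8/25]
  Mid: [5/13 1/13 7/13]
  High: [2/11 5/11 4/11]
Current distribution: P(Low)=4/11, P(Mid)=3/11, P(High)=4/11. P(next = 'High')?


P(next=High) = Σᵢ P(now=i)×P(i→High)
= 4/11×8/25 + 3/11×7/13 + 4/11×4/11
= 32/275 + 21/143 + 16/121 = 15551/39325

P = 15551/39325 ≈ 0.3954


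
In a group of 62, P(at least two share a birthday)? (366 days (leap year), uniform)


P(all different) = Π(366-i)/366 for i=0..61
= 0.004156
P(match) = 1 - 0.004156 = 0.995844

P ≈ 0.9958 ≈ 99.58%


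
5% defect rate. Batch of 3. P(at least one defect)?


P(all good) = (19/20)^3 = 6859/8000
P(≥1 defect) = 1141/8000

P = 1141/8000 ≈ 14.26%


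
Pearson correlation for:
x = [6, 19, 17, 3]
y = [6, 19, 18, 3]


n=4, Σx=45, Σy=46, Σxy=712, Σx²=695, Σy²=730
r = (4×712 - 45×46)/√((4×695 - 45²)(4×730 - 46²))
= 778/√(755×804) = 778/√607020 ≈ 778/779.1149 ≈ 0.9986

r ≈ 0.9986


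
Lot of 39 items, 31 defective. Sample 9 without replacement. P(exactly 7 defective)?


Hypergeometric: C(31,7)×C(8,2)/C(39,9)
= 2629575×28/211915132 = 45675/131461

P(X=7) = 45675/131461 ≈ 34.74%


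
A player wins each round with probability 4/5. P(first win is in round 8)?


Geometric: P(X=8) = (1-p)^(k-1)×p = (1/5)^7×4/5 = 4/390625

P(X=8) = 4/390625 ≈ 0.00%


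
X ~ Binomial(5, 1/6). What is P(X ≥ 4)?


P(X ≥ 4) = Σ P(X=i) for i=4..5
P(X=4) = 25/7776
P(X=5) = 1/7776
Sum = 13/3888

P(X ≥ 4) = 13/3888 ≈ 0.33%


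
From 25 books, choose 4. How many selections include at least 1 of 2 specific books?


Complement: C(25,4) - C(23,4) = 12650 - 8855 = 3795

3795


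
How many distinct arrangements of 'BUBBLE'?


Letters: 6, freq: {'B': 3, 'U': 1, 'L': 1, 'E': 1}
6!/(3!×1!×1!×1!) = 720/6 = 120

120


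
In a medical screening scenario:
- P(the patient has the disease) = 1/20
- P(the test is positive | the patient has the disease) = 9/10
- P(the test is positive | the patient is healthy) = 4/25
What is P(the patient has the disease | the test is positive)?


Using Bayes' theorem:
P(A|B) = P(B|A)·P(A) / P(B)

P(the test is positive) = 9/10 × 1/20 + 4/25 × 19/20
= 9/200 + 19/125 = 197/1000

P(the patient has the disease|the test is positive) = (9/200) / (197/1000) = 45/197

P(the patient has the disease|the test is positive) = 45/197 ≈ 22.84%


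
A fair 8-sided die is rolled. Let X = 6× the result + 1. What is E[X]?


E[die] = (1+8)/2 = 9/2
E[X] = 6×9/2 + 1 = 28

E[X] = 28


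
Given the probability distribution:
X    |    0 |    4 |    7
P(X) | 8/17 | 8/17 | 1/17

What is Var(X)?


E[X] = 39/17
E[X²] = 177/17
Var(X) = E[X²] - (E[X])² = 177/17 - 1521/289 = 1488/289

Var(X) = 1488/289 ≈ 5.1488


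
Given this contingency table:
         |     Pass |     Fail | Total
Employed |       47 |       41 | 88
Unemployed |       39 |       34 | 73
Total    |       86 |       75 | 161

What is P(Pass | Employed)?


P(Pass | Employed) = 47/(47+41) = 47/88

P(Pass|Employed) = 47/88 ≈ 53.41%


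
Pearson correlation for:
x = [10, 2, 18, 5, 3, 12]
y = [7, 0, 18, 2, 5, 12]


n=6, Σx=50, Σy=44, Σxy=563, Σx²=606, Σy²=546
r = (6×563 - 50×44)/√((6×606 - 50²)(6×546 - 44²))
= 1178/√(1136×1340) = 1178/√1522240 ≈ 1178/1233.7909 ≈ 0.9548

r ≈ 0.9548


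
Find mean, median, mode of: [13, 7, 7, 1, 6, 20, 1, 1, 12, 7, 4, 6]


Sorted: [1, 1, 1, 4, 6, 6, 7, 7, 7, 12, 13, 20]
Mean = 85/12
Median = 13/2
Freq: {13: 1, 7: 3, 1: 3, 6: 2, 20: 1, 12: 1, 4: 1}
Mode: [1, 7]

Mean=85/12, Median=13/2, Mode=[1, 7]


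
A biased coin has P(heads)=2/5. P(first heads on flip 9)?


Geometric: P(X=9) = (1-p)^(k-1)×p = (3/5)^8×2/5 = 13122/1953125

P(X=9) = 13122/1953125 ≈ 0.67%


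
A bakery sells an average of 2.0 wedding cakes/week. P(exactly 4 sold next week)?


Poisson(λ=2.0): P(X=4) = e^(-λ)×λ^k/k!
= e^(-2.0) × 2.0^4 / 4!
≈ 0.1353352832 × 16 / 24 ≈ 0.090224

P(X=4) ≈ 0.090224 ≈ 9.02%


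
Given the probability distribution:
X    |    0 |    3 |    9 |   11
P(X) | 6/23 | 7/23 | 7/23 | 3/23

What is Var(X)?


E[X] = 117/23
E[X²] = 993/23
Var(X) = E[X²] - (E[X])² = 993/23 - 13689/529 = 9150/529

Var(X) = 9150/529 ≈ 17.2968


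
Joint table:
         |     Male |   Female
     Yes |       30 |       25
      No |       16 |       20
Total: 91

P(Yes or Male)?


P(Yes∨Male) = P(Yes) + P(Male) - P(Yes∧Male)
= (55 + 46 - 30)/91 = 71/91

P = 71/91 ≈ 78.02%


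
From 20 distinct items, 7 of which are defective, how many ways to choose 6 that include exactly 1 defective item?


Choose 1 of the 7 defective items and 5 of the other 13 items:
C(7,1)×C(13,5) = 7×1287 = 9009

9009


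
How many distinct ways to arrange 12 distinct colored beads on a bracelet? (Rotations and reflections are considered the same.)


Free circular arrangements: rotations and reflections both identified.
(n-1)!/2 = 11!/2 = 39916800/2 = 19958400

19958400


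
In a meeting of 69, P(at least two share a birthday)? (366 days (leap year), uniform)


P(all different) = Π(366-i)/366 for i=0..68
= 0.001057
P(match) = 1 - 0.001057 = 0.998943

P ≈ 0.9989 ≈ 99.89%


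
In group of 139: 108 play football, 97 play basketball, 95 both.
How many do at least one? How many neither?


|A∪B| = 108+97-95 = 110
Neither = 139-110 = 29

At least one: 110; Neither: 29


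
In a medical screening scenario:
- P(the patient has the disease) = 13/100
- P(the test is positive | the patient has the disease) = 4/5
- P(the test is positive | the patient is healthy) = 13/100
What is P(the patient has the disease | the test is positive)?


Using Bayes' theorem:
P(A|B) = P(B|A)·P(A) / P(B)

P(the test is positive) = 4/5 × 13/100 + 13/100 × 87/100
= 13/125 + 1131/10000 = 2171/10000

P(the patient has the disease|the test is positive) = (13/125) / (2171/10000) = 80/167

P(the patient has the disease|the test is positive) = 80/167 ≈ 47.90%


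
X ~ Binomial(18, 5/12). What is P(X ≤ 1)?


P(X ≤ 1) = Σ P(X=i) for i=0..1
P(X=0) = 1628413597910449/26623333280885243904
P(X=1) = 1163152569936035/1479074071160291328
Sum = 22565159856759079/26623333280885243904

P(X ≤ 1) = 22565159856759079/26623333280885243904 ≈ 0.08%


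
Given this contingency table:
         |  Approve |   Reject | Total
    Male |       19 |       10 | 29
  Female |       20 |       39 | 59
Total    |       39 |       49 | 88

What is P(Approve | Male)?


P(Approve | Male) = 19/(19+10) = 19/29

P(Approve|Male) = 19/29 ≈ 65.52%


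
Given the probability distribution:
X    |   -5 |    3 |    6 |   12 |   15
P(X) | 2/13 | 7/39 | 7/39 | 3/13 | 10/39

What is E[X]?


E[X] = Σ x·P(X=x)
= (-5)×(2/13) + (3)×(7/39) + (6)×(7/39) + (12)×(3/13) + (15)×(10/39)
= 97/13

E[X] = 97/13


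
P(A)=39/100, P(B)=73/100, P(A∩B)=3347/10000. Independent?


P(A)×P(B) = 2847/10000
P(A∩B) = 3347/10000
Not equal → NOT independent

No, not independent


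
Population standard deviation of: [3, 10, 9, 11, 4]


Mean = 37/5
  (3-37/5)²=484/25
  (10-37/5)²=169/25
  (9-37/5)²=64/25
  (11-37/5)²=324/25
  (4-37/5)²=289/25
Σ(x-μ)² = 266/5
σ² = (266/5)/5 = 266/25

σ = √(266/25) ≈ 3.2619


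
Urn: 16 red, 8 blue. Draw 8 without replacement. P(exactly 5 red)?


Hypergeometric: C(16,5)×C(8,3)/C(24,8)
= 4368×56/735471 = 81536/245157

P(X=5) = 81536/245157 ≈ 33.26%


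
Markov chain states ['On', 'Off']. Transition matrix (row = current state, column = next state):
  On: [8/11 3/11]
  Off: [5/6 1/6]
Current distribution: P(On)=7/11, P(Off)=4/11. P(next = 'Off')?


P(next=Off) = Σᵢ P(now=i)×P(i→Off)
= 7/11×3/11 + 4/11×1/6
= 21/121 + 2/33 = 85/363

P = 85/363 ≈ 0.2342


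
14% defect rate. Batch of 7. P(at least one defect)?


P(all good) = (43/50)^7 = 271818611107/781250000000
P(≥1 defect) = 509431388893/781250000000

P = 509431388893/781250000000 ≈ 65.21%


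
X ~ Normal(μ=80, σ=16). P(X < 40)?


z = (40-80)/16 = -2.5
P(Z < -2.5) = 0.0062

P(X < 40) ≈ 0.0062


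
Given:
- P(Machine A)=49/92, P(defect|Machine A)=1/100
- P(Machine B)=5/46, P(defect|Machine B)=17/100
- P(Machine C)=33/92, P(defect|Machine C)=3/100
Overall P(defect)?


P(B) = Σ P(B|Aᵢ)×P(Aᵢ)
  1/100×49/92 = 49/9200
  17/100×5/46 = 17/920
  3/100×33/92 = 99/9200
Sum = 159/4600

P(defect) = 159/4600 ≈ 3.46%


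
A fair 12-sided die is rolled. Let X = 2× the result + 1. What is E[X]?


E[die] = (1+12)/2 = 13/2
E[X] = 2×13/2 + 1 = 14

E[X] = 14


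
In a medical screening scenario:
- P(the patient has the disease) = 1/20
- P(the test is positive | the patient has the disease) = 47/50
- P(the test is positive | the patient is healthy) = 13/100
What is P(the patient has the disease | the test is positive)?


Using Bayes' theorem:
P(A|B) = P(B|A)·P(A) / P(B)

P(the test is positive) = 47/50 × 1/20 + 13/100 × 19/20
= 47/1000 + 247/2000 = 341/2000

P(the patient has the disease|the test is positive) = (47/1000) / (341/2000) = 94/341

P(the patient has the disease|the test is positive) = 94/341 ≈ 27.57%


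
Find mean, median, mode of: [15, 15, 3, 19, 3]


Sorted: [3, 3, 15, 15, 19]
Mean = 55/5 = 11
Median = 15
Freq: {15: 2, 3: 2, 19: 1}
Mode: [3, 15]

Mean=11, Median=15, Mode=[3, 15]


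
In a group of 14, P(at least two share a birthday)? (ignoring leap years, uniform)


P(all different) = Π(365-i)/365 for i=0..13
= 0.776897
P(match) = 1 - 0.776897 = 0.223103

P ≈ 0.2231 ≈ 22.31%


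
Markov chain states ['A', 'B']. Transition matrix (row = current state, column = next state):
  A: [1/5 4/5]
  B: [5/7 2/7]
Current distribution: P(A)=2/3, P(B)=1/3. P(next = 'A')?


P(next=A) = Σᵢ P(now=i)×P(i→A)
= 2/3×1/5 + 1/3×5/7
= 2/15 + 5/21 = 13/35

P = 13/35 ≈ 0.3714


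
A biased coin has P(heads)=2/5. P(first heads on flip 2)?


Geometric: P(X=2) = (1-p)^(k-1)×p = (3/5)^1×2/5 = 6/25

P(X=2) = 6/25 ≈ 24.00%


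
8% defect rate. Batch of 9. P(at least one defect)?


P(all good) = (23/25)^9 = 1801152661463/3814697265625
P(≥1 defect) = 2013544604162/3814697265625

P = 2013544604162/3814697265625 ≈ 52.78%


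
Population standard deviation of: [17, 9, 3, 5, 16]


Mean = 50/5 = 10
  (17-10)²=49
  (9-10)²=1
  (3-10)²=49
  (5-10)²=25
  (16-10)²=36
Σ(x-μ)² = 160
σ² = 160/5 = 32

σ = √(32) ≈ 5.6569


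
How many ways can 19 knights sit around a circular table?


Circular arrangements of 19 distinct objects: fix one position to break rotational symmetry.
(n-1)! = 18! = 6402373705728000

6402373705728000


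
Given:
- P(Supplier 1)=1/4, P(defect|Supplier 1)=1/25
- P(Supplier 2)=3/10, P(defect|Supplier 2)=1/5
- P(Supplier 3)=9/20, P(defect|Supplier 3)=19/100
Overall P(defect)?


P(B) = Σ P(B|Aᵢ)×P(Aᵢ)
  1/25×1/4 = 1/100
  1/5×3/10 = 3/50
  19/100×9/20 = 171/2000
Sum = 311/2000

P(defect) = 311/2000 ≈ 15.55%


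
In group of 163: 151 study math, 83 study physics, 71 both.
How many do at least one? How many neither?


|A∪B| = 151+83-71 = 163
Neither = 163-163 = 0

At least one: 163; Neither: 0


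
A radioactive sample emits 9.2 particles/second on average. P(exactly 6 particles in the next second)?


Poisson(λ=9.2): P(X=6) = e^(-λ)×λ^k/k!
= e^(-9.2) × 9.2^6 / 6!
≈ 0.0001010394018 × 606355.001344 / 720 ≈ 0.085091

P(X=6) ≈ 0.085091 ≈ 8.51%


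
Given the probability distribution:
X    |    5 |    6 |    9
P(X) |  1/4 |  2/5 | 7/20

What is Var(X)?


E[X] = 34/5
E[X²] = 49
Var(X) = E[X²] - (E[X])² = 49 - 1156/25 = 69/25

Var(X) = 69/25 ≈ 2.7600


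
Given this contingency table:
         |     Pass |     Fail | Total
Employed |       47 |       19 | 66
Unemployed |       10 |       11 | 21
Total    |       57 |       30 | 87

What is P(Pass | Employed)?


P(Pass | Employed) = 47/(47+19) = 47/66

P(Pass|Employed) = 47/66 ≈ 71.21%


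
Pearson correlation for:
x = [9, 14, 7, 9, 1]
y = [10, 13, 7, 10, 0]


n=5, Σx=40, Σy=40, Σxy=411, Σx²=408, Σy²=418
r = (5×411 - 40×40)/√((5×408 - 40²)(5×418 - 40²))
= 455/√(440×490) = 455/√215600 ≈ 455/464.3275 ≈ 0.9799

r ≈ 0.9799


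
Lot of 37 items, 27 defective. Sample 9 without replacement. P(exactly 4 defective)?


Hypergeometric: C(27,4)×C(10,5)/C(37,9)
= 17550×252/124403620 = 221130/6220181

P(X=4) = 221130/6220181 ≈ 3.56%


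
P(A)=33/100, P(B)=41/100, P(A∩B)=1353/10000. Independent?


P(A)×P(B) = 1353/10000
P(A∩B) = 1353/10000
Equal ✓ → Independent

Yes, independent


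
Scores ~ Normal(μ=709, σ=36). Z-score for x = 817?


z = (x - μ)/σ = (817 - 709)/36 = 3.0

z = 3.0


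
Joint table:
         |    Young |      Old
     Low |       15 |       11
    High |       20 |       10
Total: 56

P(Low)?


P(Low) = (15+11)/56 = 26/56 = 13/28

P(Low) = 13/28 ≈ 46.43%


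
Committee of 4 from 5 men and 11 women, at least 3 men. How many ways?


Count by #men:
  3M,1W: C(5,3)×C(11,1)=110
  4M,0W: C(5,4)×C(11,0)=5
Total = 115

115


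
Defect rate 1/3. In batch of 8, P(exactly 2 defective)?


Binomial: P(X=2) = C(8,2)×p^2×(1-p)^6
= 28 × 1/9 × 64/729 = 1792/6561

P(X=2) = 1792/6561 ≈ 27.31%


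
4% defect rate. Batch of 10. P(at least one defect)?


P(all good) = (24/25)^10 = 63403380965376/95367431640625
P(≥1 defect) = 31964050675249/95367431640625

P = 31964050675249/95367431640625 ≈ 33.52%


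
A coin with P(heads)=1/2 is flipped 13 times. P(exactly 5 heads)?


Binomial: P(X=5) = C(13,5)×p^5×(1-p)^8
= 1287 × 1/32 × 1/256 = 1287/8192

P(X=5) = 1287/8192 ≈ 15.71%


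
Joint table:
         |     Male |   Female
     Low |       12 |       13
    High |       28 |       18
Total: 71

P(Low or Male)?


P(Low∨Male) = P(Low) + P(Male) - P(Low∧Male)
= (25 + 40 - 12)/71 = 53/71

P = 53/71 ≈ 74.65%


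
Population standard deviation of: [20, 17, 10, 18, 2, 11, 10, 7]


Mean = 95/8
  (20-95/8)²=4225/64
  (17-95/8)²=1681/64
  (10-95/8)²=225/64
  (18-95/8)²=2401/64
  (2-95/8)²=6241/64
  (11-95/8)²=49/64
  (10-95/8)²=225/64
  (7-95/8)²=1521/64
Σ(x-μ)² = 2071/8
σ² = (2071/8)/8 = 2071/64

σ = √(2071/64) ≈ 5.6885


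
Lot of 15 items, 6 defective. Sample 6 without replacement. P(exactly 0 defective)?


Hypergeometric: C(6,0)×C(9,6)/C(15,6)
= 1×84/5005 = 12/715

P(X=0) = 12/715 ≈ 1.68%


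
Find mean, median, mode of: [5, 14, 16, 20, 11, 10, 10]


Sorted: [5, 10, 10, 11, 14, 16, 20]
Mean = 86/7
Median = 11
Freq: {5: 1, 14: 1, 16: 1, 20: 1, 11: 1, 10: 2}
Mode: [10]

Mean=86/7, Median=11, Mode=10


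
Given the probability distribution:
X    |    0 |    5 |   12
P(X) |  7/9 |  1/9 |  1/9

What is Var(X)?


E[X] = 17/9
E[X²] = 169/9
Var(X) = E[X²] - (E[X])² = 169/9 - 289/81 = 1232/81

Var(X) = 1232/81 ≈ 15.2099


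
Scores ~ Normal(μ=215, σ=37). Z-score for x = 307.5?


z = (x - μ)/σ = (307.5 - 215)/37 = 2.5

z = 2.5


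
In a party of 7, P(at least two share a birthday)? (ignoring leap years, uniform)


P(all different) = Π(365-i)/365 for i=0..6
= 0.943764
P(match) = 1 - 0.943764 = 0.056236

P ≈ 0.0562 ≈ 5.62%


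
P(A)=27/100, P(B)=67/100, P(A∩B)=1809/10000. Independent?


P(A)×P(B) = 1809/10000
P(A∩B) = 1809/10000
Equal ✓ → Independent

Yes, independent


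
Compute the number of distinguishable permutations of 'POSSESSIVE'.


Letters: 10, freq: {'P': 1, 'O': 1, 'S': 4, 'E': 2, 'I': 1, 'V': 1}
10!/(1!×1!×4!×2!×1!×1!) = 3628800/48 = 75600

75600


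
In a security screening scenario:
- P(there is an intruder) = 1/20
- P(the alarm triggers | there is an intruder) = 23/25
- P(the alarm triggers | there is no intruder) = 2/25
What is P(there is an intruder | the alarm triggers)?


Using Bayes' theorem:
P(A|B) = P(B|A)·P(A) / P(B)

P(the alarm triggers) = 23/25 × 1/20 + 2/25 × 19/20
= 23/500 + 19/250 = 61/500

P(there is an intruder|the alarm triggers) = (23/500) / (61/500) = 23/61

P(there is an intruder|the alarm triggers) = 23/61 ≈ 37.70%


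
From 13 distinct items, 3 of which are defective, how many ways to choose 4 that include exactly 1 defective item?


Choose 1 of the 3 defective items and 3 of the other 10 items:
C(3,1)×C(10,3) = 3×120 = 360

360


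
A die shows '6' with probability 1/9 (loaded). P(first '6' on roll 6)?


Geometric: P(X=6) = (1-p)^(k-1)×p = (8/9)^5×1/9 = 32768/531441

P(X=6) = 32768/531441 ≈ 6.17%


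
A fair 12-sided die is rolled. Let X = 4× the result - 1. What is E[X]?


E[die] = (1+12)/2 = 13/2
E[X] = 4×13/2 - 1 = 25

E[X] = 25


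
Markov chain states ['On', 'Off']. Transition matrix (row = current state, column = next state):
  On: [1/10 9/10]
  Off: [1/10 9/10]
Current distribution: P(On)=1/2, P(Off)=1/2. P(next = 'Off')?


P(next=Off) = Σᵢ P(now=i)×P(i→Off)
= 1/2×9/10 + 1/2×9/10
= 9/20 + 9/20 = 9/10

P = 9/10 ≈ 0.9000


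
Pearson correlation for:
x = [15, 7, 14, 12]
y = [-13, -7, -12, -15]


n=4, Σx=48, Σy=-47, Σxy=-592, Σx²=614, Σy²=587
r = (4×(-592) - 48×(-47))/√((4×614 - 48²)(4×587 - (-47)²))
= -112/√(152×139) = -112/√21128 ≈ -112/145.3547 ≈ -0.7705

r ≈ -0.7705


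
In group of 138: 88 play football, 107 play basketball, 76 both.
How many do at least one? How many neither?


|A∪B| = 88+107-76 = 119
Neither = 138-119 = 19

At least one: 119; Neither: 19


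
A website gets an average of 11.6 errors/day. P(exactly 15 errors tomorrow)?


Poisson(λ=11.6): P(X=15) = e^(-λ)×λ^k/k!
= e^(-11.6) × 11.6^15 / 15!
≈ 9.166087736e-06 × 9.26552086549e+15 / 1307674368000 ≈ 0.064946

P(X=15) ≈ 0.064946 ≈ 6.49%


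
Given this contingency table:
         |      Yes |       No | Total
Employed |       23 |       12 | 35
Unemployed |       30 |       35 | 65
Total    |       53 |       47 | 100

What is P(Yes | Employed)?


P(Yes | Employed) = 23/(23+12) = 23/35

P(Yes|Employed) = 23/35 ≈ 65.71%


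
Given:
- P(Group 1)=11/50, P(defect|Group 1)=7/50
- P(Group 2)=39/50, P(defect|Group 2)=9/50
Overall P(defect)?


P(B) = Σ P(B|Aᵢ)×P(Aᵢ)
  7/50×11/50 = 77/2500
  9/50×39/50 = 351/2500
Sum = 107/625

P(defect) = 107/625 ≈ 17.12%


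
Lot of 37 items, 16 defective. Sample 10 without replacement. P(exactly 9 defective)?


Hypergeometric: C(16,9)×C(21,1)/C(37,10)
= 11440×21/348330136 = 390/565471

P(X=9) = 390/565471 ≈ 0.07%


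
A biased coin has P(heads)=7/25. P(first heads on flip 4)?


Geometric: P(X=4) = (1-p)^(k-1)×p = (18/25)^3×7/25 = 40824/390625

P(X=4) = 40824/390625 ≈ 10.45%


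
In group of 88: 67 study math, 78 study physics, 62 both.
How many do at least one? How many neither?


|A∪B| = 67+78-62 = 83
Neither = 88-83 = 5

At least one: 83; Neither: 5


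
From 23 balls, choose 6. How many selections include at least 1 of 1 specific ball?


Complement: C(23,6) - C(22,6) = 100947 - 74613 = 26334

26334


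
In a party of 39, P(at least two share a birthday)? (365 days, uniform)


P(all different) = Π(365-i)/365 for i=0..38
= 0.121780
P(match) = 1 - 0.121780 = 0.878220

P ≈ 0.8782 ≈ 87.82%


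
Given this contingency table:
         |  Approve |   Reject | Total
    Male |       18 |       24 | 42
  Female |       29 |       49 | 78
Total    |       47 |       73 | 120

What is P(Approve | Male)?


P(Approve | Male) = 18/(18+24) = 18/42 = 3/7

P(Approve|Male) = 3/7 ≈ 42.86%


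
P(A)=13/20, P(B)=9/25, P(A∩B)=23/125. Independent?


P(A)×P(B) = 117/500
P(A∩B) = 23/125
Not equal → NOT independent

No, not independent


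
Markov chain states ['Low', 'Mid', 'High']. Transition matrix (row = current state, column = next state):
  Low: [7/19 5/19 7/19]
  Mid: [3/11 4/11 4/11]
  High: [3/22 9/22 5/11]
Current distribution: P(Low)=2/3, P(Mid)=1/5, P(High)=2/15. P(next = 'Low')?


P(next=Low) = Σᵢ P(now=i)×P(i→Low)
= 2/3×7/19 + 1/5×3/11 + 2/15×3/22
= 14/57 + 3/55 + 1/55 = 998/3135

P = 998/3135 ≈ 0.3183


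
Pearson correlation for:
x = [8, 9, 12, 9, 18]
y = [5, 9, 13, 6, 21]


n=5, Σx=56, Σy=54, Σxy=709, Σx²=694, Σy²=752
r = (5×709 - 56×54)/√((5×694 - 56²)(5×752 - 54²))
= 521/√(334×844) = 521/√281896 ≈ 521/530.9388 ≈ 0.9813

r ≈ 0.9813


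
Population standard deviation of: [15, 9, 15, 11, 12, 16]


Mean = 78/6 = 13
  (15-13)²=4
  (9-13)²=16
  (15-13)²=4
  (11-13)²=4
  (12-13)²=1
  (16-13)²=9
Σ(x-μ)² = 38
σ² = 38/6 = 19/3

σ = √(19/3) ≈ 2.5166


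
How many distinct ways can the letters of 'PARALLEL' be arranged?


Letters: 8, freq: {'P': 1, 'A': 2, 'R': 1, 'L': 3, 'E': 1}
8!/(1!×2!×1!×3!×1!) = 40320/12 = 3360

3360


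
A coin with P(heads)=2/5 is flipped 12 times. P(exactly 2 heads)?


Binomial: P(X=2) = C(12,2)×p^2×(1-p)^10
= 66 × 4/25 × 59049/9765625 = 15588936/244140625

P(X=2) = 15588936/244140625 ≈ 6.39%


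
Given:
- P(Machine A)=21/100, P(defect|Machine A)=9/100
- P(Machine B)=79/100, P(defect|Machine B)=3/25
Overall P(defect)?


P(B) = Σ P(B|Aᵢ)×P(Aᵢ)
  9/100×21/100 = 189/10000
  3/25×79/100 = 237/2500
Sum = 1137/10000

P(defect) = 1137/10000 ≈ 11.37%


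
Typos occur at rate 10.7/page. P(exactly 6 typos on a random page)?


Poisson(λ=10.7): P(X=6) = e^(-λ)×λ^k/k!
= e^(-10.7) × 10.7^6 / 6!
≈ 2.254493791e-05 × 1500730.35185 / 720 ≈ 0.046991

P(X=6) ≈ 0.046991 ≈ 4.70%


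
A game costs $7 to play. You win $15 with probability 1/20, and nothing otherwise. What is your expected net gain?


E[gain] = (15-7)×1/20 + (-7)×19/20
= 2/5 - 133/20 = -25/4

Expected net gain = $-25/4 ≈ $-6.25


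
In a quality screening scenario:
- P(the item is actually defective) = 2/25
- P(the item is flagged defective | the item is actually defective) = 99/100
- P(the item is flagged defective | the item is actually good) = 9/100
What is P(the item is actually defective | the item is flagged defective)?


Using Bayes' theorem:
P(A|B) = P(B|A)·P(A) / P(B)

P(the item is flagged defective) = 99/100 × 2/25 + 9/100 × 23/25
= 99/1250 + 207/2500 = 81/500

P(the item is actually defective|the item is flagged defective) = (99/1250) / (81/500) = 22/45

P(the item is actually defective|the item is flagged defective) = 22/45 ≈ 48.89%


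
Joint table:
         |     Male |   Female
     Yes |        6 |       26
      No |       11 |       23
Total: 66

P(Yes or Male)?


P(Yes∨Male) = P(Yes) + P(Male) - P(Yes∧Male)
= (32 + 17 - 6)/66 = 43/66

P = 43/66 ≈ 65.15%


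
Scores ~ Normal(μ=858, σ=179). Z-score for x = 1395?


z = (x - μ)/σ = (1395 - 858)/179 = 3.0

z = 3.0


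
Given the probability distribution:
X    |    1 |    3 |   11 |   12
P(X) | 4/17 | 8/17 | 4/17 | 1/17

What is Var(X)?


E[X] = 84/17
E[X²] = 704/17
Var(X) = E[X²] - (E[X])² = 704/17 - 7056/289 = 4912/289

Var(X) = 4912/289 ≈ 16.9965


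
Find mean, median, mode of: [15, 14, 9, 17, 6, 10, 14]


Sorted: [6, 9, 10, 14, 14, 15, 17]
Mean = 85/7
Median = 14
Freq: {15: 1, 14: 2, 9: 1, 17: 1, 6: 1, 10: 1}
Mode: [14]

Mean=85/7, Median=14, Mode=14


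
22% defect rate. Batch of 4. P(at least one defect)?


P(all good) = (39/50)^4 = 2313441/6250000
P(≥1 defect) = 3936559/6250000

P = 3936559/6250000 ≈ 62.98%


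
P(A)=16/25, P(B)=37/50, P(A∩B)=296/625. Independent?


P(A)×P(B) = 296/625
P(A∩B) = 296/625
Equal ✓ → Independent

Yes, independent


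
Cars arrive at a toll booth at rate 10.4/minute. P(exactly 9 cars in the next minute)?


Poisson(λ=10.4): P(X=9) = e^(-λ)×λ^k/k!
= e^(-10.4) × 10.4^9 / 9!
≈ 3.043248301e-05 × 1423311812.42 / 362880 ≈ 0.119364

P(X=9) ≈ 0.119364 ≈ 11.94%


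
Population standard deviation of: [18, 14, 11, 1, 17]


Mean = 61/5
  (18-61/5)²=841/25
  (14-61/5)²=81/25
  (11-61/5)²=36/25
  (1-61/5)²=3136/25
  (17-61/5)²=576/25
Σ(x-μ)² = 934/5
σ² = (934/5)/5 = 934/25

σ = √(934/25) ≈ 6.1123


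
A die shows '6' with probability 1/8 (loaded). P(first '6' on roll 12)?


Geometric: P(X=12) = (1-p)^(k-1)×p = (7/8)^11×1/8 = 1977326743/68719476736

P(X=12) = 1977326743/68719476736 ≈ 2.88%


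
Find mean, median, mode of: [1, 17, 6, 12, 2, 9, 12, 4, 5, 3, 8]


Sorted: [1, 2, 3, 4, 5, 6, 8, 9, 12, 12, 17]
Mean = 79/11
Median = 6
Freq: {1: 1, 17: 1, 6: 1, 12: 2, 2: 1, 9: 1, 4: 1, 5: 1, 3: 1, 8: 1}
Mode: [12]

Mean=79/11, Median=6, Mode=12


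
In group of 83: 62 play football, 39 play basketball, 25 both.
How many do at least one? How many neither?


|A∪B| = 62+39-25 = 76
Neither = 83-76 = 7

At least one: 76; Neither: 7


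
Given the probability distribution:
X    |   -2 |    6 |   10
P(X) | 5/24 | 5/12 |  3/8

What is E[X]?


E[X] = Σ x·P(X=x)
= (-2)×(5/24) + (6)×(5/12) + (10)×(3/8)
= 35/6

E[X] = 35/6


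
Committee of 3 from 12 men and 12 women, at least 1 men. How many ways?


Count by #men:
  1M,2W: C(12,1)×C(12,2)=792
  2M,1W: C(12,2)×C(12,1)=792
  3M,0W: C(12,3)×C(12,0)=220
Total = 1804

1804


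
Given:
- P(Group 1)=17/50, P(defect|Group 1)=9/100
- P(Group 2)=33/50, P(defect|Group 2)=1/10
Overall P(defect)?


P(B) = Σ P(B|Aᵢ)×P(Aᵢ)
  9/100×17/50 = 153/5000
  1/10×33/50 = 33/500
Sum = 483/5000

P(defect) = 483/5000 ≈ 9.66%


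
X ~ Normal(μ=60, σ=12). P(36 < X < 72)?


z₁=(36-60)/12=-2.0, z₂=(72-60)/12=1.0
P = Φ(1.0) - Φ(-2.0) = 0.841345 - 0.022750 = 0.818595 ≈ 0.8186

P(36 < X < 72) ≈ 0.8186


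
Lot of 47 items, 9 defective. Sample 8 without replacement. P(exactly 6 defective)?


Hypergeometric: C(9,6)×C(38,2)/C(47,8)
= 84×703/314457495 = 19684/104819165

P(X=6) = 19684/104819165 ≈ 0.02%


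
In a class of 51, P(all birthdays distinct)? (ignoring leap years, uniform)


P(all different) = Π(365-i)/365 for i=0..50
= (365/365)×(364/365)×...×(315/365)
= 0.025568

P ≈ 0.0256 ≈ 2.56%


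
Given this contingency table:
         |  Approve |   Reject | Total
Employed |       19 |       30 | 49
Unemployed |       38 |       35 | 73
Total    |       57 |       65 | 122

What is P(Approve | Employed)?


P(Approve | Employed) = 19/(19+30) = 19/49

P(Approve|Employed) = 19/49 ≈ 38.78%


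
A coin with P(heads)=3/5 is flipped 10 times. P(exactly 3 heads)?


Binomial: P(X=3) = C(10,3)×p^3×(1-p)^7
= 120 × 27/125 × 128/78125 = 82944/1953125

P(X=3) = 82944/1953125 ≈ 4.25%


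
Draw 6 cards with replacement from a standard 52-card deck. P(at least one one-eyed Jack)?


P(not a one-eyed Jack) = 50/52 = 25/26
P(none in 6 draws) = (25/26)^6 = 244140625/308915776
P(≥1 one-eyed Jack) = 1 - 244140625/308915776 = 64775151/308915776

P = 64775151/308915776 ≈ 20.97%


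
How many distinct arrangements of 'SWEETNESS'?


Letters: 9, freq: {'S': 3, 'W': 1, 'E': 3, 'T': 1, 'N': 1}
9!/(3!×1!×3!×1!×1!) = 362880/36 = 10080

10080


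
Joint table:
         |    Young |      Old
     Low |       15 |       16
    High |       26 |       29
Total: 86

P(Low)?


P(Low) = (15+16)/86 = 31/86

P(Low) = 31/86 ≈ 36.05%


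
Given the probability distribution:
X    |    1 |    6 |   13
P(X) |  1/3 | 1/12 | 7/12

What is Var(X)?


E[X] = 101/12
E[X²] = 1223/12
Var(X) = E[X²] - (E[X])² = 1223/12 - 10201/144 = 4475/144

Var(X) = 4475/144 ≈ 31.0764


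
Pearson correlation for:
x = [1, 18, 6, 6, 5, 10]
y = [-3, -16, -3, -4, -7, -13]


n=6, Σx=46, Σy=-46, Σxy=-498, Σx²=522, Σy²=508
r = (6×(-498) - 46×(-46))/√((6×522 - 46²)(6×508 - (-46)²))
= -872/√(1016×932) = -872/√946912 ≈ -872/973.0940 ≈ -0.8961

r ≈ -0.8961


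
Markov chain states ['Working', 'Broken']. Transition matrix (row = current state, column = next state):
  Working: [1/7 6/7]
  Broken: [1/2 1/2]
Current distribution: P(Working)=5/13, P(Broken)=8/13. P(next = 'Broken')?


P(next=Broken) = Σᵢ P(now=i)×P(i→Broken)
= 5/13×6/7 + 8/13×1/2
= 30/91 + 4/13 = 58/91

P = 58/91 ≈ 0.6374


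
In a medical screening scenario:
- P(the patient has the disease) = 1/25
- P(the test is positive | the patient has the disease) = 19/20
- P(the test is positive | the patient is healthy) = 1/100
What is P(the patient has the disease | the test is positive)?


Using Bayes' theorem:
P(A|B) = P(B|A)·P(A) / P(B)

P(the test is positive) = 19/20 × 1/25 + 1/100 × 24/25
= 19/500 + 6/625 = 119/2500

P(the patient has the disease|the test is positive) = (19/500) / (119/2500) = 95/119

P(the patient has the disease|the test is positive) = 95/119 ≈ 79.83%


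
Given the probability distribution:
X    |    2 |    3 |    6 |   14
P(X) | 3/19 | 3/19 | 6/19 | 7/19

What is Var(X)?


E[X] = 149/19
E[X²] = 1627/19
Var(X) = E[X²] - (E[X])² = 1627/19 - 22201/361 = 8712/361

Var(X) = 8712/361 ≈ 24.1330


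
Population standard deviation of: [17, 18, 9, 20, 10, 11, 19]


Mean = 104/7
  (17-104/7)²=225/49
  (18-104/7)²=484/49
  (9-104/7)²=1681/49
  (20-104/7)²=1296/49
  (10-104/7)²=1156/49
  (11-104/7)²=729/49
  (19-104/7)²=841/49
Σ(x-μ)² = 916/7
σ² = (916/7)/7 = 916/49

σ = √(916/49) ≈ 4.3236


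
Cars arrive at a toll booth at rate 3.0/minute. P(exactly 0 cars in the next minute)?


Poisson(λ=3.0): P(X=0) = e^(-λ)×λ^k/k!
= e^(-3.0) × 3.0^0 / 0!
≈ 0.04978706837 × 1 / 1 ≈ 0.049787

P(X=0) ≈ 0.049787 ≈ 4.98%


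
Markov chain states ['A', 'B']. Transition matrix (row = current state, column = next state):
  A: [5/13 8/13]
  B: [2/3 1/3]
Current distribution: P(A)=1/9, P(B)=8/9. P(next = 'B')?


P(next=B) = Σᵢ P(now=i)×P(i→B)
= 1/9×8/13 + 8/9×1/3
= 8/117 + 8/27 = 128/351

P = 128/351 ≈ 0.3647


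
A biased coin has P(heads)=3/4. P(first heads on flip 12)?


Geometric: P(X=12) = (1-p)^(k-1)×p = (1/4)^11×3/4 = 3/16777216

P(X=12) = 3/16777216 ≈ 0.00%


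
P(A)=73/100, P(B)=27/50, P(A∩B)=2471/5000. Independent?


P(A)×P(B) = 1971/5000
P(A∩B) = 2471/5000
Not equal → NOT independent

No, not independent


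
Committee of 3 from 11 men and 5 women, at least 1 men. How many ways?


Count by #men:
  1M,2W: C(11,1)×C(5,2)=110
  2M,1W: C(11,2)×C(5,1)=275
  3M,0W: C(11,3)×C(5,0)=165
Total = 550

550


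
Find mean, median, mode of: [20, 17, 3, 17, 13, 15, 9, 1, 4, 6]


Sorted: [1, 3, 4, 6, 9, 13, 15, 17, 17, 20]
Mean = 105/10 = 21/2
Median = 11
Freq: {20: 1, 17: 2, 3: 1, 13: 1, 15: 1, 9: 1, 1: 1, 4: 1, 6: 1}
Mode: [17]

Mean=21/2, Median=11, Mode=17


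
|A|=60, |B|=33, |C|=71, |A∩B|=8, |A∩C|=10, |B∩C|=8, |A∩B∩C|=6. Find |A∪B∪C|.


|A∪B∪C| = 60+33+71-8-10-8+6 = 144

|A∪B∪C| = 144


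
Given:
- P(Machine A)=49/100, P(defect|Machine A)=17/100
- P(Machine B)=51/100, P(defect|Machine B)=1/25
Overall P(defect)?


P(B) = Σ P(B|Aᵢ)×P(Aᵢ)
  17/100×49/100 = 833/10000
  1/25×51/100 = 51/2500
Sum = 1037/10000

P(defect) = 1037/10000 ≈ 10.37%


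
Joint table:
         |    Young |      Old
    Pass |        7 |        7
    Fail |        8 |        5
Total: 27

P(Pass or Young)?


P(Pass∨Young) = P(Pass) + P(Young) - P(Pass∧Young)
= (14 + 15 - 7)/27 = 22/27

P = 22/27 ≈ 81.48%


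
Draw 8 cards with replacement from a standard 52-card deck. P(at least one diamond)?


P(not a diamond) = 39/52 = 3/4
P(none in 8 draws) = (3/4)^8 = 6561/65536
P(≥1 diamond) = 1 - 6561/65536 = 58975/65536

P = 58975/65536 ≈ 89.99%


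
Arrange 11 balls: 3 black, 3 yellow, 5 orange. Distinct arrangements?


11!/(3!×3!×5!) = 9240

9240


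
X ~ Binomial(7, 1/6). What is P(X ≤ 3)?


P(X ≤ 3) = Σ P(X=i) for i=0..3
P(X=0) = 78125/279936
P(X=1) = 109375/279936
P(X=2) = 21875/93312
P(X=3) = 21875/279936
Sum = 34375/34992

P(X ≤ 3) = 34375/34992 ≈ 98.24%


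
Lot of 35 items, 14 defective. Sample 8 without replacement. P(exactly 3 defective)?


Hypergeometric: C(14,3)×C(21,5)/C(35,8)
= 364×20349/23535820 = 15561/49445

P(X=3) = 15561/49445 ≈ 31.47%


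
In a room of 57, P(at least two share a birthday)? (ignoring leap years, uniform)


P(all different) = Π(365-i)/365 for i=0..56
= 0.009878
P(match) = 1 - 0.009878 = 0.990122

P ≈ 0.9901 ≈ 99.01%


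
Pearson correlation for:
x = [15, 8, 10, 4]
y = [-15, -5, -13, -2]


n=4, Σx=37, Σy=-35, Σxy=-403, Σx²=405, Σy²=423
r = (4×(-403) - 37×(-35))/√((4×405 - 37²)(4×423 - (-35)²))
= -317/√(251×467) = -317/√117217 ≈ -317/342.3697 ≈ -0.9259

r ≈ -0.9259


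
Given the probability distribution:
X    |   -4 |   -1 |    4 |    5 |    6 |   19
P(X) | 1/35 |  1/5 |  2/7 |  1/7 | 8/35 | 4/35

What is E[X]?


E[X] = Σ x·P(X=x)
= (-4)×(1/35) + (-1)×(1/5) + (4)×(2/7) + (5)×(1/7) + (6)×(8/35) + (19)×(4/35)
= 178/35

E[X] = 178/35


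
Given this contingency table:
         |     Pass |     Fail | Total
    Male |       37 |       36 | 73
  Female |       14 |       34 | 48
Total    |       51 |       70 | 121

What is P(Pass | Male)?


P(Pass | Male) = 37/(37+36) = 37/73

P(Pass|Male) = 37/73 ≈ 50.68%


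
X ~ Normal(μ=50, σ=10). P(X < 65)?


z = (65-50)/10 = 1.5
P(Z < 1.5) = 0.9332

P(X < 65) ≈ 0.9332


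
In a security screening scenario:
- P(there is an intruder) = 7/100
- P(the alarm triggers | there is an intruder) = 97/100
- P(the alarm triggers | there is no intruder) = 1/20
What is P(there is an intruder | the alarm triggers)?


Using Bayes' theorem:
P(A|B) = P(B|A)·P(A) / P(B)

P(the alarm triggers) = 97/100 × 7/100 + 1/20 × 93/100
= 679/10000 + 93/2000 = 143/1250

P(there is an intruder|the alarm triggers) = (679/10000) / (143/1250) = 679/1144

P(there is an intruder|the alarm triggers) = 679/1144 ≈ 59.35%


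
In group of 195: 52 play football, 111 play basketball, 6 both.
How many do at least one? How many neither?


|A∪B| = 52+111-6 = 157
Neither = 195-157 = 38

At least one: 157; Neither: 38


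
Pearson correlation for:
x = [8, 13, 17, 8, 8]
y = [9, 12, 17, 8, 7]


n=5, Σx=54, Σy=53, Σxy=637, Σx²=650, Σy²=627
r = (5×637 - 54×53)/√((5×650 - 54²)(5×627 - 53²))
= 323/√(334×326) = 323/√108884 ≈ 323/329.9758 ≈ 0.9789

r ≈ 0.9789


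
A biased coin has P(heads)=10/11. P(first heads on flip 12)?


Geometric: P(X=12) = (1-p)^(k-1)×p = (1/11)^11×10/11 = 10/3138428376721

P(X=12) = 10/3138428376721 ≈ 0.00%


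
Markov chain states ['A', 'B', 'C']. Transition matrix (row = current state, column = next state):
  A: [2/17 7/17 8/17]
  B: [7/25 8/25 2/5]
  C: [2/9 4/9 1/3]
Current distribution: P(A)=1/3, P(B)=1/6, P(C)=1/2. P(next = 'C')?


P(next=C) = Σᵢ P(now=i)×P(i→C)
= 1/3×8/17 + 1/6×2/5 + 1/2×1/3
= 8/51 + 1/15 + 1/6 = 199/510

P = 199/510 ≈ 0.3902


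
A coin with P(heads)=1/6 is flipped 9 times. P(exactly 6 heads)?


Binomial: P(X=6) = C(9,6)×p^6×(1-p)^3
= 84 × 1/46656 × 125/216 = 875/839808

P(X=6) = 875/839808 ≈ 0.10%


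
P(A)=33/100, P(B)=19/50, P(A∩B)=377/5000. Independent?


P(A)×P(B) = 627/5000
P(A∩B) = 377/5000
Not equal → NOT independent

No, not independent
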